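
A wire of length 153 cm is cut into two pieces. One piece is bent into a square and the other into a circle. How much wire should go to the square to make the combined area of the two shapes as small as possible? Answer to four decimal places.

85.6952

Let x be the length used for the square. Square side x/4; circle radius (153−x)/(2π).
A(x) = (x/4)² + π·((153−x)/(2π))² = x²/16 + (153−x)²/(4π) for 0 ≤ x ≤ 153. A'(x) = x/8 − (153−x)/(2π) = 0 gives x = 4·153/(π+4) ≈ 85.6952.
A'' = 1/8 + 1/(2π) > 0, so this gives the minimum combined area; x ≈ 85.6952 cm to the square.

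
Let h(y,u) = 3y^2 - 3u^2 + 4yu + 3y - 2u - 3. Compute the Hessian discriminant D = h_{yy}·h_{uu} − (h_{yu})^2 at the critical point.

-52

∂h/∂y = 6y + 4u + 3 = 0 and ∂h/∂u = 4y - 6u - 2 = 0, so (y, u) = (-5/26, -6/13).
The Hessian has h_{yy} = 6, h_{uu} = -6, h_{yu} = 4, giving D = -52 < 0, so the point is a saddle point.
D = (6)·(-6) − (4)^2 = -52.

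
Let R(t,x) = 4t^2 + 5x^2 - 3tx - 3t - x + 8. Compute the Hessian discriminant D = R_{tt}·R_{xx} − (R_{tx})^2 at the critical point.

∂R/∂t = 8t - 3x - 3 = 0 and ∂R/∂x = -3t + 10x - 1 = 0, so (t, x) = (33/71, 17/71).
The Hessian has R_{tt} = 8, R_{xx} = 10, R_{tx} = -3, giving D = 71 > 0 with R_{tt} > 0, so the point is a local minimum.
D = (8)·(10) − (-3)^2 = 71.

71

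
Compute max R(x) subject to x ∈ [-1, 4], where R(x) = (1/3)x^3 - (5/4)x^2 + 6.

22/3

Differentiating, R'(x) = x^2 - (5/2)x; which vanishes at x = 0 and x = 5/2.
Evaluating at the critical points and endpoints: R(-1) = 53/12,  R(0) = 6,  R(5/2) = 163/48,  R(4) = 22/3.
So the maximum is R(4) = 22/3.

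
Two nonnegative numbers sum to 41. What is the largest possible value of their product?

1681/4

With x + y = 41, the product is P(x) = x(41 − x).
P'(x) = 41 − 2x = 0 gives x = 41/2; P'' = −2 < 0, so this is the maximum.
P = 41/2·41/2 = 1681/4.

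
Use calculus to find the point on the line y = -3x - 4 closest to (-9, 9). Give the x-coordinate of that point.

-24/5

Minimize D(x)^2 = (x + 9)^2 + (-3x - 13)^2.
d/dx[D^2] = 2(x + 9) + 2·(-3)·(-3x - 13) = 0 ⇒ x = -24/5.
Then y = 52/5 and the distance is √(98/5) ≈ 4.4272.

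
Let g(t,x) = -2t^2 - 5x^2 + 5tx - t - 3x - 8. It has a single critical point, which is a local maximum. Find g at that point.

∂g/∂t = -4t + 5x - 1 = 0 and ∂g/∂x = 5t - 10x - 3 = 0, so (t, x) = (-5/3, -17/15).
The Hessian has g_{tt} = -4, g_{xx} = -10, g_{tx} = 5, giving D = 15 > 0 with g_{tt} < 0, so the point is a local maximum.
g(-5/3, -17/15) = -82/15.

-82/15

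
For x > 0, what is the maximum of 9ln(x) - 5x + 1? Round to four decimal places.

P'(x) = 9/x − 5 = 0 gives x = 9/5.
P''(x) = -9/x², which is negative for x > 0, so this is a local maximum.
P(9/5) = 9·ln(9/5) - 9 + 1 ≈ -2.7099.

-2.7099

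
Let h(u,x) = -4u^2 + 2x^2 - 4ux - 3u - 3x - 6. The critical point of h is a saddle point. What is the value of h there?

∂h/∂u = -8u - 4x - 3 = 0 and ∂h/∂x = -4u + 4x - 3 = 0, so (u, x) = (-1/2, 1/4).
The Hessian has h_{uu} = -8, h_{xx} = 4, h_{ux} = -4, giving D = -48 < 0, so the point is a saddle point.
h(-1/2, 1/4) = -45/8.

-45/8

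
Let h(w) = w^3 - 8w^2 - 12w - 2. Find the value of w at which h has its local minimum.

6

h'(w) = 3w^2 - 16w - 12. Setting h'(w) = 0 gives w ∈ {-2/3, 6}.
h''(w) = 6w - 16. h''(-2/3) = -20 < 0 ⇒ local maximum; h''(6) = 20 > 0 ⇒ local minimum.
So the local minimum value is h(6) = -146.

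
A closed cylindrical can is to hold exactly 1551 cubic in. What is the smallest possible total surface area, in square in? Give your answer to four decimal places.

741.7469

With radius r and height h, πr²h = 1551 so h = 1551/(πr²), and S(r) = 2πr² + 2πrh = 2πr² + 2·1551/r.
S'(r) = 4πr − 2·1551/r² = 0 ⇒ r³ = 1551/(2π), so r ≈ 6.2730 and h = 2r ≈ 12.5461.
S''(r) = 4π + 4·1551/r³ > 0, so this is the minimum; S ≈ 741.7469.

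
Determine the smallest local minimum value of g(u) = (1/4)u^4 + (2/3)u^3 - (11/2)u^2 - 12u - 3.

-201/4

g'(u) = u^3 + 2u^2 - 11u - 12 = 0 at u = -4, -1, 3.
Since g''(u) = 3u^2 + 4u - 11, we get g''(-4) = 21 > 0 ⇒ local minimum; g''(-1) = -12 < 0 ⇒ local maximum; g''(3) = 28 > 0 ⇒ local minimum.
So the smallest local minimum value is g(3) = -201/4.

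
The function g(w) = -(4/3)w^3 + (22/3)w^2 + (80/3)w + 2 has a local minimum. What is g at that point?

g'(w) = -4w^2 + (44/3)w + 80/3. Setting g'(w) = 0 gives w ∈ {-4/3, 5}.
Since g''(w) = -8w + 44/3, we get g''(-4/3) = 76/3 > 0 ⇒ local minimum; g''(5) = -76/3 < 0 ⇒ local maximum.
The local minimum is g(-4/3) = -1406/81.

-1406/81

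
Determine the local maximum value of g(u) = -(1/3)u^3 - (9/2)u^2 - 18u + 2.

g'(u) = -u^2 - 9u - 18. Setting g'(u) = 0 gives u ∈ {-6, -3}.
g''(u) = -2u - 9. g''(-6) = 3 > 0 ⇒ local minimum; g''(-3) = -3 < 0 ⇒ local maximum.
The local maximum is g(-3) = 49/2.

49/2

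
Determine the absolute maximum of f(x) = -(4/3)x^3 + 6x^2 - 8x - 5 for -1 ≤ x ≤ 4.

Differentiating, f'(x) = -4x^2 + 12x - 8; which vanishes at x = 1 and x = 2.
Compare values at every candidate in [-1, 4]: f(-1) = 31/3; f(1) = -25/3; f(2) = -23/3; f(4) = -79/3.
So the maximum is f(-1) = 31/3.

31/3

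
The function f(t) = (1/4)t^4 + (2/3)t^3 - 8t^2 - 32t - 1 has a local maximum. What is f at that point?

89/3

f'(t) = t^3 + 2t^2 - 16t - 32 = 0 at t = -4, -2, 4.
Since f''(t) = 3t^2 + 4t - 16, we get f''(-4) = 16 > 0 ⇒ local minimum; f''(-2) = -12 < 0 ⇒ local maximum; f''(4) = 48 > 0 ⇒ local minimum.
The local maximum is f(-2) = 89/3.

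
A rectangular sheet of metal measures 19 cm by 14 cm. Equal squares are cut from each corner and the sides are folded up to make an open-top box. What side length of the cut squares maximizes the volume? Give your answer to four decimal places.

With cut size x, the volume is V(x) = x(19 − 2x)(14 − 2x) for 0 < x < 7.
V'(x) = 12x^2 − 132x + 266. Setting V'(x) = 0 gives x ≈ 2.6569 (the root in (0, 7)).
V''(x) = 24x − 132 is negative there, so this is the maximum; V ≈ 315.8551.

2.6569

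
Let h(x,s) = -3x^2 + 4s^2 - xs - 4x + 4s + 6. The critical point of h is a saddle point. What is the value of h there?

6

∂h/∂x = -6x - s - 4 = 0 and ∂h/∂s = -x + 8s + 4 = 0, so (x, s) = (-4/7, -4/7).
The Hessian has h_{xx} = -6, h_{ss} = 8, h_{xs} = -1, giving D = -49 < 0, so the point is a saddle point.
h(-4/7, -4/7) = 6.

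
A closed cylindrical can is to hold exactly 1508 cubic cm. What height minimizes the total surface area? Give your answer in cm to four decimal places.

12.4290

With radius r and height h, πr²h = 1508 so h = 1508/(πr²), and S(r) = 2πr² + 2πrh = 2πr² + 2·1508/r.
S'(r) = 4πr − 2·1508/r² = 0 ⇒ r³ = 1508/(2π), so r ≈ 6.2145 and h = 2r ≈ 12.4290.
S''(r) = 4π + 4·1508/r³ > 0, so this is the minimum; S ≈ 727.9733.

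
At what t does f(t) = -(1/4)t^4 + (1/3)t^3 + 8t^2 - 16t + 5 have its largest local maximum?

-4

f'(t) = -t^3 + t^2 + 16t - 16. Setting f'(t) = 0 gives t ∈ {-4, 1, 4}.
Since f''(t) = -3t^2 + 2t + 16, we get f''(-4) = -40 < 0 ⇒ local maximum; f''(1) = 15 > 0 ⇒ local minimum; f''(4) = -24 < 0 ⇒ local maximum.
Thus f has its largest local maximum at t = -4, with value 335/3.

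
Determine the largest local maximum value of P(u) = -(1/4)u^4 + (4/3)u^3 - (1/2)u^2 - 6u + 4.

P'(u) = -u^3 + 4u^2 - u - 6 = 0 at u = -1, 2, 3.
P''(u) = -3u^2 + 8u - 1. P''(-1) = -12 < 0 ⇒ local maximum; P''(2) = 3 > 0 ⇒ local minimum; P''(3) = -4 < 0 ⇒ local maximum.
Thus P has its largest local maximum at u = -1, with value 95/12.

95/12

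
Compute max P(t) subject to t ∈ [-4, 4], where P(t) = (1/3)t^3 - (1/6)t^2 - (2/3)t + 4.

20

The derivative is t^2 - (1/3)t - 2/3, which vanishes at t = -2/3 and t = 1.
Candidates: P(-4) = -52/3, P(-2/3) = 346/81, P(1) = 7/2, P(4) = 20.
So the maximum is P(4) = 20.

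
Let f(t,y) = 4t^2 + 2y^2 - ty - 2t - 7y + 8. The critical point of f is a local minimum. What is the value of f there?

30/31

∂f/∂t = 8t - y - 2 = 0 and ∂f/∂y = -t + 4y - 7 = 0, so (t, y) = (15/31, 58/31).
The Hessian has f_{tt} = 8, f_{yy} = 4, f_{ty} = -1, giving D = 31 > 0 with f_{tt} > 0, so the point is a local minimum.
f(15/31, 58/31) = 30/31.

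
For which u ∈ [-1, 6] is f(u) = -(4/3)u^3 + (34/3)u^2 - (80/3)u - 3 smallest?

The derivative is -4u^2 + (68/3)u - 80/3, which vanishes at u = 5/3 and u = 4.
Compare values at every candidate in [-1, 6]: f(-1) = 109/3, f(5/3) = -1793/81, f(4) = -41/3, f(6) = -43.
Hence the absolute minimum is -43 at u = 6.

6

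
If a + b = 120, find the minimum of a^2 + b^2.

With a + b = 120, a^2 + b^2 = a^2 + (120 − a)^2.
The derivative 2a − 2(120 − a) = 4a − 240 vanishes at a = 60; second derivative 4 > 0, a minimum.
The minimum is 2·(60)^2 = 7200.

7200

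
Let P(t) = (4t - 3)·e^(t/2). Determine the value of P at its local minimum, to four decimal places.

Differentiating with the product rule gives P'(t) = (2t + 5/2)·e^(t/2). Since e^(t/2) > 0, the only critical point is t = -5/4.
P''(-5/4) has the same sign as 2 > 0, so this is a local minimum.
P(-5/4) = (-8)·e^(-5/8) ≈ -4.2821.

-4.2821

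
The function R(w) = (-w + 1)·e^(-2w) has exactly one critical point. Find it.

3/2

Differentiating with the product rule gives R'(w) = (2w - 3)·e^(-2w). Since e^(-2w) > 0, the only critical point is w = 3/2.
R''(3/2) has the same sign as 2 > 0, so this is a local minimum.
R(3/2) = (-1/2)·e^(-3) ≈ -0.0249.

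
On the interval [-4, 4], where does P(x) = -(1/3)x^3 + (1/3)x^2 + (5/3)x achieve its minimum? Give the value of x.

4

Differentiating, P'(x) = -x^2 + (2/3)x + 5/3; which vanishes at x = -1 and x = 5/3.
Compare values at every candidate in [-4, 4]: P(-4) = 20, P(-1) = -1, P(5/3) = 175/81, P(4) = -28/3.
The minimum over the interval is -28/3, attained at x = 4.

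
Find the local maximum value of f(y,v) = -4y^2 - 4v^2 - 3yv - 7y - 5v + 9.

686/55

∂f/∂y = -8y - 3v - 7 = 0 and ∂f/∂v = -3y - 8v - 5 = 0, so (y, v) = (-41/55, -19/55).
The Hessian has f_{yy} = -8, f_{vv} = -8, f_{yv} = -3, giving D = 55 > 0 with f_{yy} < 0, so the point is a local maximum.
f(-41/55, -19/55) = 686/55.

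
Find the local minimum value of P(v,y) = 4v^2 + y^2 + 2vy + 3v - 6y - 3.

∂P/∂v = 8v + 2y + 3 = 0 and ∂P/∂y = 2v + 2y - 6 = 0, so (v, y) = (-3/2, 9/2).
The Hessian has P_{vv} = 8, P_{yy} = 2, P_{vy} = 2, giving D = 12 > 0 with P_{vv} > 0, so the point is a local minimum.
P(-3/2, 9/2) = -75/4.

-75/4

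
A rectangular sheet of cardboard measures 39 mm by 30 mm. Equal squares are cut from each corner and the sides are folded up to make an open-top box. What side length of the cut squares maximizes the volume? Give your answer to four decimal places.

5.6051

With cut size x, the volume is V(x) = x(39 − 2x)(30 − 2x) for 0 < x < 15.
V'(x) = 12x^2 − 276x + 1170. Setting V'(x) = 0 gives x ≈ 5.6051 (the root in (0, 15)).
V''(x) = 24x − 276 is negative there, so this is the maximum; V ≈ 2926.7858.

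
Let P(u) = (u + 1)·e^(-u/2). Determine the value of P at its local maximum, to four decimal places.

1.2131

Differentiating with the product rule gives P'(u) = (-(1/2)u + 1/2)·e^(-u/2). Since e^(-u/2) > 0, the only critical point is u = 1.
P''(1) has the same sign as -1/2 < 0, so this is a local maximum.
P(1) = (2)·e^(-1/2) ≈ 1.2131.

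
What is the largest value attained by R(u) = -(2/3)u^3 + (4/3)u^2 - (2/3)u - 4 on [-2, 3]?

8

The derivative is -2u^2 + (8/3)u - 2/3, which vanishes at u = 1/3 and u = 1.
Candidates: R(-2) = 8,  R(1/3) = -332/81,  R(1) = -4,  R(3) = -12.
The maximum over the interval is 8, attained at u = -2.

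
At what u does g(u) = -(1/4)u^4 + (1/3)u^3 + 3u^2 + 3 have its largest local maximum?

3

Critical points: g'(u) = -u^3 + u^2 + 6u vanishes at u = -2, 0, 3.
Second-derivative test with g''(u) = -3u^2 + 2u + 6: g''(-2) = -10 < 0 ⇒ local maximum; g''(0) = 6 > 0 ⇒ local minimum; g''(3) = -15 < 0 ⇒ local maximum.
So the largest local maximum value is g(3) = 75/4.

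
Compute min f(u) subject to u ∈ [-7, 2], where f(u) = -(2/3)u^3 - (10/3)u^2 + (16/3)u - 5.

-37

f'(u) = -2u^2 - (20/3)u + 16/3, which vanishes at u = -4 and u = 2/3.
Candidates: f(-7) = 23,  f(-4) = -37,  f(2/3) = -253/81,  f(2) = -13.
Hence the absolute minimum is -37 at u = -4.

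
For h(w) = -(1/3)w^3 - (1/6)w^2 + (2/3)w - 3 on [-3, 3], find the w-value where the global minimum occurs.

3

Differentiating, h'(w) = -w^2 - (1/3)w + 2/3; which vanishes at w = -1 and w = 2/3.
Compare values at every candidate in [-3, 3]: h(-3) = 5/2,  h(-1) = -7/2,  h(2/3) = -221/81,  h(3) = -23/2.
Hence the absolute minimum is -23/2 at w = 3.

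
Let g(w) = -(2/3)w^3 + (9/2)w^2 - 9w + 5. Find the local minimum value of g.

g'(w) = -2w^2 + 9w - 9 = 0 at w = 3/2, 3.
Second-derivative test with g''(w) = -4w + 9: g''(3/2) = 3 > 0 ⇒ local minimum; g''(3) = -3 < 0 ⇒ local maximum.
So the local minimum value is g(3/2) = -5/8.

-5/8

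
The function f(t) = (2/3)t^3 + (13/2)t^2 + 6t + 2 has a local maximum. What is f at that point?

56

f'(t) = 2t^2 + 13t + 6. Setting f'(t) = 0 gives t ∈ {-6, -1/2}.
Second-derivative test with f''(t) = 4t + 13: f''(-6) = -11 < 0 ⇒ local maximum; f''(-1/2) = 11 > 0 ⇒ local minimum.
So the local maximum value is f(-6) = 56.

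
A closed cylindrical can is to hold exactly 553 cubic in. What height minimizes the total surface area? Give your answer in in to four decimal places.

With radius r and height h, πr²h = 553 so h = 553/(πr²), and S(r) = 2πr² + 2πrh = 2πr² + 2·553/r.
S'(r) = 4πr − 2·553/r² = 0 ⇒ r³ = 553/(2π), so r ≈ 4.4482 and h = 2r ≈ 8.8963.
S''(r) = 4π + 4·553/r³ > 0, so this is the minimum; S ≈ 372.9620.

8.8963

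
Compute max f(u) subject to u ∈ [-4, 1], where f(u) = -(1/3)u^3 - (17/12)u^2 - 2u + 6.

f'(u) = -u^2 - (17/6)u - 2, which vanishes at u = -3/2 and u = -4/3.
Compare values at every candidate in [-4, 1]: f(-4) = 38/3,  f(-3/2) = 111/16,  f(-4/3) = 562/81,  f(1) = 9/4.
So the maximum is f(-4) = 38/3.

38/3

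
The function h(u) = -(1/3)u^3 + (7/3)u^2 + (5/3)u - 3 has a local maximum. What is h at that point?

22

Critical points: h'(u) = -u^2 + (14/3)u + 5/3 vanishes at u = -1/3, 5.
Second-derivative test with h''(u) = -2u + 14/3: h''(-1/3) = 16/3 > 0 ⇒ local minimum; h''(5) = -16/3 < 0 ⇒ local maximum.
Thus h has its local maximum at u = 5, with value 22.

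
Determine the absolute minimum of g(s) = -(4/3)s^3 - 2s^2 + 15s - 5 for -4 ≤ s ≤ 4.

The derivative is -4s^2 - 4s + 15, which vanishes at s = -5/2 and s = 3/2.
Candidates: g(-4) = -35/3; g(-5/2) = -205/6; g(3/2) = 17/2; g(4) = -187/3.
The minimum over the interval is -187/3, attained at s = 4.

-187/3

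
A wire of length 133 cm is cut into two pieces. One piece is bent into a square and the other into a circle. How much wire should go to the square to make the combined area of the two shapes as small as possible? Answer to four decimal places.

Let x be the length used for the square. Square side x/4; circle radius (133−x)/(2π).
A(x) = (x/4)² + π·((133−x)/(2π))² = x²/16 + (133−x)²/(4π) for 0 ≤ x ≤ 133. A'(x) = x/8 − (133−x)/(2π) = 0 gives x = 4·133/(π+4) ≈ 74.4932.
A'' = 1/8 + 1/(2π) > 0, so this gives the minimum combined area; x ≈ 74.4932 cm to the square.

74.4932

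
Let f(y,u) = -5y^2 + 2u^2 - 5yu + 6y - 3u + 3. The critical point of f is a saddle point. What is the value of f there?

132/65

∂f/∂y = -10y - 5u + 6 = 0 and ∂f/∂u = -5y + 4u - 3 = 0, so (y, u) = (9/65, 12/13).
The Hessian has f_{yy} = -10, f_{uu} = 4, f_{yu} = -5, giving D = -65 < 0, so the point is a saddle point.
f(9/65, 12/13) = 132/65.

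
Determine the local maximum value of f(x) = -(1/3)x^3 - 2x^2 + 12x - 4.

f'(x) = -x^2 - 4x + 12 = 0 at x = -6, 2.
Second-derivative test with f''(x) = -2x - 4: f''(-6) = 8 > 0 ⇒ local minimum; f''(2) = -8 < 0 ⇒ local maximum.
Thus f has its local maximum at x = 2, with value 28/3.

28/3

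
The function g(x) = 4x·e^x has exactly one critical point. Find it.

Differentiating with the product rule gives g'(x) = (4x + 4)·e^x. Since e^x > 0, the only critical point is x = -1.
g''(-1) has the same sign as 4 > 0, so this is a local minimum.
g(-1) = (-4)·e^(-1) ≈ -1.4715.

-1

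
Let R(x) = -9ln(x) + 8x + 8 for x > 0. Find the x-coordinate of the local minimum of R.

R'(x) = -9/x + 8 = 0 gives x = 9/8.
R''(x) = 9/x², which is positive for x > 0, so this is a local minimum.
R(9/8) = -9·ln(9/8) + 9 + 8 ≈ 15.9400.

9/8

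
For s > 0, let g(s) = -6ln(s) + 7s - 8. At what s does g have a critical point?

g'(s) = -6/s + 7 = 0 gives s = 6/7.
g''(s) = 6/s², which is positive for s > 0, so this is a local minimum.
g(6/7) = -6·ln(6/7) + 6 - 8 ≈ -1.0751.

6/7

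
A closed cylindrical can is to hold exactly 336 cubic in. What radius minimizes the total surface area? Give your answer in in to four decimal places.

With radius r and height h, πr²h = 336 so h = 336/(πr²), and S(r) = 2πr² + 2πrh = 2πr² + 2·336/r.
S'(r) = 4πr − 2·336/r² = 0 ⇒ r³ = 336/(2π), so r ≈ 3.7675 and h = 2r ≈ 7.5350.
S''(r) = 4π + 4·336/r³ > 0, so this is the minimum; S ≈ 267.5515.

3.7675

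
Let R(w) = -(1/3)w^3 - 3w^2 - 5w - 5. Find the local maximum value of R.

R'(w) = -w^2 - 6w - 5 = 0 at w = -5, -1.
R''(w) = -2w - 6. R''(-5) = 4 > 0 ⇒ local minimum; R''(-1) = -4 < 0 ⇒ local maximum.
So the local maximum value is R(-1) = -8/3.

-8/3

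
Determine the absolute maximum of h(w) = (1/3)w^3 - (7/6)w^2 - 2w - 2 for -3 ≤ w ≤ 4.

-104/81

Differentiating, h'(w) = w^2 - (7/3)w - 2; which vanishes at w = -2/3 and w = 3.
Compare values at every candidate in [-3, 4]: h(-3) = -31/2,  h(-2/3) = -104/81,  h(3) = -19/2,  h(4) = -22/3.
Hence the absolute maximum is -104/81 at w = -2/3.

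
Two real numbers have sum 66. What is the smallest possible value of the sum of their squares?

With a + b = 66, a^2 + b^2 = a^2 + (66 − a)^2.
The derivative 2a − 2(66 − a) = 4a − 132 vanishes at a = 33; second derivative 4 > 0, a minimum.
The minimum is 2·(33)^2 = 2178.

2178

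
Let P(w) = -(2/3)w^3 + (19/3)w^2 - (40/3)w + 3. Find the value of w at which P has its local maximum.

5

Critical points: P'(w) = -2w^2 + (38/3)w - 40/3 vanishes at w = 4/3, 5.
Second-derivative test with P''(w) = -4w + 38/3: P''(4/3) = 22/3 > 0 ⇒ local minimum; P''(5) = -22/3 < 0 ⇒ local maximum.
Thus P has its local maximum at w = 5, with value 34/3.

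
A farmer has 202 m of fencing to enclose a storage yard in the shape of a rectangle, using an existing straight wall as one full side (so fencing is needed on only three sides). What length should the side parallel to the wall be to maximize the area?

Let the sides perpendicular to the wall have length x and the parallel side y, so 2x + y = 202 and the area is A = xy = x(202 − 2x).
A'(x) = 202 − 4x = 0 gives x = 101/2, and A''(x) = −4 < 0 confirms a maximum.
Then y = 202 − 2·101/2 = 101 and A = 10201/2.

101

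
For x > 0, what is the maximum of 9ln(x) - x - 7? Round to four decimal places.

3.7750

R'(x) = 9/x − 1 = 0 gives x = 9.
R''(x) = -9/x², which is negative for x > 0, so this is a local maximum.
R(9) = 9·ln(9) - 9 - 7 ≈ 3.7750.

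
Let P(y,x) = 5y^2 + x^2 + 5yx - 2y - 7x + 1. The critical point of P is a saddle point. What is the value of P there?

184/5

∂P/∂y = 10y + 5x - 2 = 0 and ∂P/∂x = 5y + 2x - 7 = 0, so (y, x) = (31/5, -12).
The Hessian has P_{yy} = 10, P_{xx} = 2, P_{yx} = 5, giving D = -5 < 0, so the point is a saddle point.
P(31/5, -12) = 184/5.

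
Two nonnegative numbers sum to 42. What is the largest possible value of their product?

441

With x + y = 42, the product is P(x) = x(42 − x).
P'(x) = 42 − 2x = 0 gives x = 21; P'' = −2 < 0, so this is the maximum.
P = 21·21 = 441.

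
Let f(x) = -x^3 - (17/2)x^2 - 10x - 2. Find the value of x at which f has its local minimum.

Critical points: f'(x) = -3x^2 - 17x - 10 vanishes at x = -5, -2/3.
Since f''(x) = -6x - 17, we get f''(-5) = 13 > 0 ⇒ local minimum; f''(-2/3) = -13 < 0 ⇒ local maximum.
The local minimum is f(-5) = -79/2.

-5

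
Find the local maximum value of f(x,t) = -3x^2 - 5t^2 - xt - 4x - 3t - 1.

∂f/∂x = -6x - t - 4 = 0 and ∂f/∂t = -x - 10t - 3 = 0, so (x, t) = (-37/59, -14/59).
The Hessian has f_{xx} = -6, f_{tt} = -10, f_{xt} = -1, giving D = 59 > 0 with f_{xx} < 0, so the point is a local maximum.
f(-37/59, -14/59) = 36/59.

36/59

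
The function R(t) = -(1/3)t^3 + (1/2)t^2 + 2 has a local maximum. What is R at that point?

Critical points: R'(t) = -t^2 + t vanishes at t = 0, 1.
Since R''(t) = -2t + 1, we get R''(0) = 1 > 0 ⇒ local minimum; R''(1) = -1 < 0 ⇒ local maximum.
The local maximum is R(1) = 13/6.

13/6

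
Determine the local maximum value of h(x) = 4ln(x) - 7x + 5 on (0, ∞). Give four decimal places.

-1.2385

h'(x) = 4/x − 7 = 0 gives x = 4/7.
h''(x) = -4/x², which is negative for x > 0, so this is a local maximum.
h(4/7) = 4·ln(4/7) - 4 + 5 ≈ -1.2385.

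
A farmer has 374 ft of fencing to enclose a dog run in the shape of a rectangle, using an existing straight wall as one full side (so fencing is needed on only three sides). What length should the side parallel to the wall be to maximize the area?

187

Let the sides perpendicular to the wall have length x and the parallel side y, so 2x + y = 374 and the area is A = xy = x(374 − 2x).
A'(x) = 374 − 4x = 0 gives x = 187/2, and A''(x) = −4 < 0 confirms a maximum.
Then y = 374 − 2·187/2 = 187 and A = 34969/2.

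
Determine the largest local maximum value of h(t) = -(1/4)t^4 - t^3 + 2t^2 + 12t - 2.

18

h'(t) = -t^3 - 3t^2 + 4t + 12 = 0 at t = -3, -2, 2.
Since h''(t) = -3t^2 - 6t + 4, we get h''(-3) = -5 < 0 ⇒ local maximum; h''(-2) = 4 > 0 ⇒ local minimum; h''(2) = -20 < 0 ⇒ local maximum.
So the largest local maximum value is h(2) = 18.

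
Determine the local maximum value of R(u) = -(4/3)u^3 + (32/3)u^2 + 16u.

192

R'(u) = -4u^2 + (64/3)u + 16 = 0 at u = -2/3, 6.
Second-derivative test with R''(u) = -8u + 64/3: R''(-2/3) = 80/3 > 0 ⇒ local minimum; R''(6) = -80/3 < 0 ⇒ local maximum.
Thus R has its local maximum at u = 6, with value 192.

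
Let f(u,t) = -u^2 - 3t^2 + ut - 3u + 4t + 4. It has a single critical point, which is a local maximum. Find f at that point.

∂f/∂u = -2u + t - 3 = 0 and ∂f/∂t = u - 6t + 4 = 0, so (u, t) = (-14/11, 5/11).
The Hessian has f_{uu} = -2, f_{tt} = -6, f_{ut} = 1, giving D = 11 > 0 with f_{uu} < 0, so the point is a local maximum.
f(-14/11, 5/11) = 75/11.

75/11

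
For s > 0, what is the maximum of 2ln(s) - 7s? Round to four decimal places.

-4.5055

R'(s) = 2/s − 7 = 0 gives s = 2/7.
R''(s) = -2/s², which is negative for s > 0, so this is a local maximum.
R(2/7) = 2·ln(2/7) - 2 ≈ -4.5055.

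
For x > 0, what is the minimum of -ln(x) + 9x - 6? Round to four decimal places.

-2.8028

P'(x) = -1/x + 9 = 0 gives x = 1/9.
P''(x) = 1/x², which is positive for x > 0, so this is a local minimum.
P(1/9) = -1·ln(1/9) + 1 - 6 ≈ -2.8028.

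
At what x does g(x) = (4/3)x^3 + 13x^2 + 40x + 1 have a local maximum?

g'(x) = 4x^2 + 26x + 40 = 0 at x = -4, -5/2.
Since g''(x) = 8x + 26, we get g''(-4) = -6 < 0 ⇒ local maximum; g''(-5/2) = 6 > 0 ⇒ local minimum.
The local maximum is g(-4) = -109/3.

-4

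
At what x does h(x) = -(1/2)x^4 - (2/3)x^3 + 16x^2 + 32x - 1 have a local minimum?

-1

h'(x) = -2x^3 - 2x^2 + 32x + 32. Setting h'(x) = 0 gives x ∈ {-4, -1, 4}.
Since h''(x) = -6x^2 - 4x + 32, we get h''(-4) = -48 < 0 ⇒ local maximum; h''(-1) = 30 > 0 ⇒ local minimum; h''(4) = -80 < 0 ⇒ local maximum.
Thus h has its local minimum at x = -1, with value -101/6.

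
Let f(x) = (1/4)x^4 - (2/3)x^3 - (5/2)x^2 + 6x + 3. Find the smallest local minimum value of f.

f'(x) = x^3 - 2x^2 - 5x + 6. Setting f'(x) = 0 gives x ∈ {-2, 1, 3}.
Since f''(x) = 3x^2 - 4x - 5, we get f''(-2) = 15 > 0 ⇒ local minimum; f''(1) = -6 < 0 ⇒ local maximum; f''(3) = 10 > 0 ⇒ local minimum.
The smallest local minimum is f(-2) = -29/3.

-29/3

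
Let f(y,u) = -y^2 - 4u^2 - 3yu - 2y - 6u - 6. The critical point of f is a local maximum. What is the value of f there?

-26/7

∂f/∂y = -2y - 3u - 2 = 0 and ∂f/∂u = -3y - 8u - 6 = 0, so (y, u) = (2/7, -6/7).
The Hessian has f_{yy} = -2, f_{uu} = -8, f_{yu} = -3, giving D = 7 > 0 with f_{yy} < 0, so the point is a local maximum.
f(2/7, -6/7) = -26/7.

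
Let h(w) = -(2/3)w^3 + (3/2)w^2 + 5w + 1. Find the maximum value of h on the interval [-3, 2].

35/2

h'(w) = -2w^2 + 3w + 5, whose only zero in [-3, 2] is w = -1.
Evaluating at the critical points and endpoints: h(-3) = 35/2,  h(-1) = -11/6,  h(2) = 35/3.
Hence the absolute maximum is 35/2 at w = -3.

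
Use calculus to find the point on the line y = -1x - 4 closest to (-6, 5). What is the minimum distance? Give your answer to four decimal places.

2.1213

Minimize D(x)^2 = (x + 6)^2 + (-x - 9)^2.
d/dx[D^2] = 2(x + 6) + 2·(-1)·(-x - 9) = 0 ⇒ x = -15/2.
Then y = 7/2 and the distance is √(9/2) ≈ 2.1213.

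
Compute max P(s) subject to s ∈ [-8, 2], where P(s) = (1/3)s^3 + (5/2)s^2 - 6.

P'(s) = s^2 + 5s, which vanishes at s = -5 and s = 0.
Evaluating at the critical points and endpoints: P(-8) = -50/3; P(-5) = 89/6; P(0) = -6; P(2) = 20/3.
The maximum over the interval is 89/6, attained at s = -5.

89/6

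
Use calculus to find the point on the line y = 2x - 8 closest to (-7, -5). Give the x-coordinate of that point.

Minimize D(x)^2 = (x + 7)^2 + (2x - 3)^2.
d/dx[D^2] = 2(x + 7) + 2·2·(2x - 3) = 0 ⇒ x = -1/5.
Then y = -42/5 and the distance is √(289/5) ≈ 7.6026.

-1/5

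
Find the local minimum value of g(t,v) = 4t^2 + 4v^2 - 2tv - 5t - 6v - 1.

-91/15

∂g/∂t = 8t - 2v - 5 = 0 and ∂g/∂v = -2t + 8v - 6 = 0, so (t, v) = (13/15, 29/30).
The Hessian has g_{tt} = 8, g_{vv} = 8, g_{tv} = -2, giving D = 60 > 0 with g_{tt} > 0, so the point is a local minimum.
g(13/15, 29/30) = -91/15.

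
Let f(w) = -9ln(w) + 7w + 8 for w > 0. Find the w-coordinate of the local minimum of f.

f'(w) = -9/w + 7 = 0 gives w = 9/7.
f''(w) = 9/w², which is positive for w > 0, so this is a local minimum.
f(9/7) = -9·ln(9/7) + 9 + 8 ≈ 14.7382.

9/7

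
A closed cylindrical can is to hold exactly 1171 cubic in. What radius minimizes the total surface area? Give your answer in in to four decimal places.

5.7121

With radius r and height h, πr²h = 1171 so h = 1171/(πr²), and S(r) = 2πr² + 2πrh = 2πr² + 2·1171/r.
S'(r) = 4πr − 2·1171/r² = 0 ⇒ r³ = 1171/(2π), so r ≈ 5.7121 and h = 2r ≈ 11.4241.
S''(r) = 4π + 4·1171/r³ > 0, so this is the minimum; S ≈ 615.0151.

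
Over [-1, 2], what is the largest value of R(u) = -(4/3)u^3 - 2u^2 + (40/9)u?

136/81

Differentiating, R'(u) = -4u^2 - 4u + 40/9; whose only zero in [-1, 2] is u = 2/3.
Candidates: R(-1) = -46/9,  R(2/3) = 136/81,  R(2) = -88/9.
Hence the absolute maximum is 136/81 at u = 2/3.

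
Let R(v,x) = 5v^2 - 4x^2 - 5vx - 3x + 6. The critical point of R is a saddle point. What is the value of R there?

∂R/∂v = 10v - 5x = 0 and ∂R/∂x = -5v - 8x - 3 = 0, so (v, x) = (-1/7, -2/7).
The Hessian has R_{vv} = 10, R_{xx} = -8, R_{vx} = -5, giving D = -105 < 0, so the point is a saddle point.
R(-1/7, -2/7) = 45/7.

45/7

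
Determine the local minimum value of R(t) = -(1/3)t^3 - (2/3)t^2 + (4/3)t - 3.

Critical points: R'(t) = -t^2 - (4/3)t + 4/3 vanishes at t = -2, 2/3.
Second-derivative test with R''(t) = -2t - 4/3: R''(-2) = 8/3 > 0 ⇒ local minimum; R''(2/3) = -8/3 < 0 ⇒ local maximum.
Thus R has its local minimum at t = -2, with value -17/3.

-17/3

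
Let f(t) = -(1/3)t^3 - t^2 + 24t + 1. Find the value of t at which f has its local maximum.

f'(t) = -t^2 - 2t + 24 = 0 at t = -6, 4.
f''(t) = -2t - 2. f''(-6) = 10 > 0 ⇒ local minimum; f''(4) = -10 < 0 ⇒ local maximum.
The local maximum is f(4) = 179/3.

4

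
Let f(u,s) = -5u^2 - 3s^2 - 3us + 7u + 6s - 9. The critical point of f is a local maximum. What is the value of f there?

-86/17

∂f/∂u = -10u - 3s + 7 = 0 and ∂f/∂s = -3u - 6s + 6 = 0, so (u, s) = (8/17, 13/17).
The Hessian has f_{uu} = -10, f_{ss} = -6, f_{us} = -3, giving D = 51 > 0 with f_{uu} < 0, so the point is a local maximum.
f(8/17, 13/17) = -86/17.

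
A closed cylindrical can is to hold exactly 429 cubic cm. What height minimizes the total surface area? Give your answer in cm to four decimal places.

8.1744

With radius r and height h, πr²h = 429 so h = 429/(πr²), and S(r) = 2πr² + 2πrh = 2πr² + 2·429/r.
S'(r) = 4πr − 2·429/r² = 0 ⇒ r³ = 429/(2π), so r ≈ 4.0872 and h = 2r ≈ 8.1744.
S''(r) = 4π + 4·429/r³ > 0, so this is the minimum; S ≈ 314.8856.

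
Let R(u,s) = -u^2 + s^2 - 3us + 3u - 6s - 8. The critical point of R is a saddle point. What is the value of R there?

-185/13

∂R/∂u = -2u - 3s + 3 = 0 and ∂R/∂s = -3u + 2s - 6 = 0, so (u, s) = (-12/13, 21/13).
The Hessian has R_{uu} = -2, R_{ss} = 2, R_{us} = -3, giving D = -13 < 0, so the point is a saddle point.
R(-12/13, 21/13) = -185/13.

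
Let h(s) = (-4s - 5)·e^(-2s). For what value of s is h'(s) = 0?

-3/4

By the product rule, h'(s) = (8s + 6)·e^(-2s). Since e^(-2s) > 0, the only critical point is s = -3/4.
h''(-3/4) has the same sign as 8 > 0, so this is a local minimum.
h(-3/4) = (-2)·e^(3/2) ≈ -8.9634.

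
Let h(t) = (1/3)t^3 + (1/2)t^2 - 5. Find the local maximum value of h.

h'(t) = t^2 + t = 0 at t = -1, 0.
Since h''(t) = 2t + 1, we get h''(-1) = -1 < 0 ⇒ local maximum; h''(0) = 1 > 0 ⇒ local minimum.
The local maximum is h(-1) = -29/6.

-29/6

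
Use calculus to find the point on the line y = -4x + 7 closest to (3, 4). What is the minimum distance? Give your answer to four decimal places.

Minimize D(x)^2 = (x - 3)^2 + (-4x + 3)^2.
d/dx[D^2] = 2(x - 3) + 2·(-4)·(-4x + 3) = 0 ⇒ x = 15/17.
Then y = 59/17 and the distance is √(81/17) ≈ 2.1828.

2.1828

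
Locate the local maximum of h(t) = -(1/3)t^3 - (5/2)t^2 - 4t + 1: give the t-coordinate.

h'(t) = -t^2 - 5t - 4. Setting h'(t) = 0 gives t ∈ {-4, -1}.
Since h''(t) = -2t - 5, we get h''(-4) = 3 > 0 ⇒ local minimum; h''(-1) = -3 < 0 ⇒ local maximum.
So the local maximum value is h(-1) = 17/6.

-1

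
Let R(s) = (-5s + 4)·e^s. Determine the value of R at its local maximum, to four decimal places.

4.0937

R'(s) = (-5)·e^s + (-5s + 4)·1·e^s = (-5s - 1)·e^s. Since e^s > 0, the only critical point is s = -1/5.
R''(-1/5) has the same sign as -5 < 0, so this is a local maximum.
R(-1/5) = (5)·e^(-1/5) ≈ 4.0937.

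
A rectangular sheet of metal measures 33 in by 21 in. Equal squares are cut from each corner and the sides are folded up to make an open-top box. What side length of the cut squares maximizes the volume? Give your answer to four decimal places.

With cut size x, the volume is V(x) = x(33 − 2x)(21 − 2x) for 0 < x < 10.5.
V'(x) = 12x^2 − 216x + 693. Setting V'(x) = 0 gives x ≈ 4.1782 (the root in (0, 10.5)).
V''(x) = 24x − 216 is negative there, so this is the maximum; V ≈ 1301.8595.

4.1782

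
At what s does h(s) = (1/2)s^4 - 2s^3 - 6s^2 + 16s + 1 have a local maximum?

1

h'(s) = 2s^3 - 6s^2 - 12s + 16. Setting h'(s) = 0 gives s ∈ {-2, 1, 4}.
Since h''(s) = 6s^2 - 12s - 12, we get h''(-2) = 36 > 0 ⇒ local minimum; h''(1) = -18 < 0 ⇒ local maximum; h''(4) = 36 > 0 ⇒ local minimum.
The local maximum is h(1) = 19/2.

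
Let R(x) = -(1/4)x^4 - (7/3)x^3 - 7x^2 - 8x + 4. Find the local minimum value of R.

20/3

R'(x) = -x^3 - 7x^2 - 14x - 8. Setting R'(x) = 0 gives x ∈ {-4, -2, -1}.
Second-derivative test with R''(x) = -3x^2 - 14x - 14: R''(-4) = -6 < 0 ⇒ local maximum; R''(-2) = 2 > 0 ⇒ local minimum; R''(-1) = -3 < 0 ⇒ local maximum.
Thus R has its local minimum at x = -2, with value 20/3.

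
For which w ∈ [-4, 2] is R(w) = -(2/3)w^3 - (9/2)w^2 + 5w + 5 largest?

Differentiating, R'(w) = -2w^2 - 9w + 5; whose only zero in [-4, 2] is w = 1/2.
Evaluating at the critical points and endpoints: R(-4) = -133/3; R(1/2) = 151/24; R(2) = -25/3.
So the maximum is R(1/2) = 151/24.

1/2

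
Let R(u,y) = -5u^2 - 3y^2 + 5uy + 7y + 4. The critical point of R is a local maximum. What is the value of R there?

11

∂R/∂u = -10u + 5y = 0 and ∂R/∂y = 5u - 6y + 7 = 0, so (u, y) = (1, 2).
The Hessian has R_{uu} = -10, R_{yy} = -6, R_{uy} = 5, giving D = 35 > 0 with R_{uu} < 0, so the point is a local maximum.
R(1, 2) = 11.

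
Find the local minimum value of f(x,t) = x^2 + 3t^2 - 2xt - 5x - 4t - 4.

∂f/∂x = 2x - 2t - 5 = 0 and ∂f/∂t = -2x + 6t - 4 = 0, so (x, t) = (19/4, 9/4).
The Hessian has f_{xx} = 2, f_{tt} = 6, f_{xt} = -2, giving D = 8 > 0 with f_{xx} > 0, so the point is a local minimum.
f(19/4, 9/4) = -163/8.

-163/8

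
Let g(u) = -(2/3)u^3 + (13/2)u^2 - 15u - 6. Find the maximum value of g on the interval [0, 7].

Differentiating, g'(u) = -2u^2 + 13u - 15; which vanishes at u = 3/2 and u = 5.
Candidates: g(0) = -6; g(3/2) = -129/8; g(5) = -11/6; g(7) = -127/6.
Hence the absolute maximum is -11/6 at u = 5.

-11/6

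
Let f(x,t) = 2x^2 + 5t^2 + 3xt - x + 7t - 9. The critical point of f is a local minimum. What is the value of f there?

-13

∂f/∂x = 4x + 3t - 1 = 0 and ∂f/∂t = 3x + 10t + 7 = 0, so (x, t) = (1, -1).
The Hessian has f_{xx} = 4, f_{tt} = 10, f_{xt} = 3, giving D = 31 > 0 with f_{xx} > 0, so the point is a local minimum.
f(1, -1) = -13.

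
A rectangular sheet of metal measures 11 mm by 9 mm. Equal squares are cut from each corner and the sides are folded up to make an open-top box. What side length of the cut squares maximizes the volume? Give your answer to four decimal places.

With cut size x, the volume is V(x) = x(11 − 2x)(9 − 2x) for 0 < x < 4.5.
V'(x) = 12x^2 − 80x + 99. Setting V'(x) = 0 gives x ≈ 1.6419 (the root in (0, 4.5)).
V''(x) = 24x − 80 is negative there, so this is the maximum; V ≈ 72.4198.

1.6419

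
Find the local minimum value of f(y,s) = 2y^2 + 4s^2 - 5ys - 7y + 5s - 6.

∂f/∂y = 4y - 5s - 7 = 0 and ∂f/∂s = -5y + 8s + 5 = 0, so (y, s) = (31/7, 15/7).
The Hessian has f_{yy} = 4, f_{ss} = 8, f_{ys} = -5, giving D = 7 > 0 with f_{yy} > 0, so the point is a local minimum.
f(31/7, 15/7) = -113/7.

-113/7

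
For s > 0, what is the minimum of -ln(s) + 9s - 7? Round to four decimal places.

h'(s) = -1/s + 9 = 0 gives s = 1/9.
h''(s) = 1/s², which is positive for s > 0, so this is a local minimum.
h(1/9) = -1·ln(1/9) + 1 - 7 ≈ -3.8028.

-3.8028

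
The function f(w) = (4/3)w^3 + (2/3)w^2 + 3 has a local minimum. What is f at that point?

3

f'(w) = 4w^2 + (4/3)w = 0 at w = -1/3, 0.
f''(w) = 8w + 4/3. f''(-1/3) = -4/3 < 0 ⇒ local maximum; f''(0) = 4/3 > 0 ⇒ local minimum.
Thus f has its local minimum at w = 0, with value 3.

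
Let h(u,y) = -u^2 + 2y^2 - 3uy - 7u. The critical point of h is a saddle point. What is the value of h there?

∂h/∂u = -2u - 3y - 7 = 0 and ∂h/∂y = -3u + 4y = 0, so (u, y) = (-28/17, -21/17).
The Hessian has h_{uu} = -2, h_{yy} = 4, h_{uy} = -3, giving D = -17 < 0, so the point is a saddle point.
h(-28/17, -21/17) = 98/17.

98/17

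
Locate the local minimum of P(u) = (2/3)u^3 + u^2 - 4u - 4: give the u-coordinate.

1

P'(u) = 2u^2 + 2u - 4. Setting P'(u) = 0 gives u ∈ {-2, 1}.
Second-derivative test with P''(u) = 4u + 2: P''(-2) = -6 < 0 ⇒ local maximum; P''(1) = 6 > 0 ⇒ local minimum.
Thus P has its local minimum at u = 1, with value -19/3.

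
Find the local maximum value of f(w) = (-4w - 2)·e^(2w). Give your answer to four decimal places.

f'(w) = (-4)·e^(2w) + (-4w - 2)·2·e^(2w) = (-8w - 8)·e^(2w). Since e^(2w) > 0, the only critical point is w = -1.
f''(-1) has the same sign as -8 < 0, so this is a local maximum.
f(-1) = (2)·e^(-2) ≈ 0.2707.

0.2707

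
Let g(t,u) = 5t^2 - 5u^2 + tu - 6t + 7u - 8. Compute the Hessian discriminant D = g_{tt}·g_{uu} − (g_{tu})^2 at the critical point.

∂g/∂t = 10t + u - 6 = 0 and ∂g/∂u = t - 10u + 7 = 0, so (t, u) = (53/101, 76/101).
The Hessian has g_{tt} = 10, g_{uu} = -10, g_{tu} = 1, giving D = -101 < 0, so the point is a saddle point.
D = (10)·(-10) − (1)^2 = -101.

-101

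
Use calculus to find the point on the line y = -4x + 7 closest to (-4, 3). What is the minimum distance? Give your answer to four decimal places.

4.8507

Minimize D(x)^2 = (x + 4)^2 + (-4x + 4)^2.
d/dx[D^2] = 2(x + 4) + 2·(-4)·(-4x + 4) = 0 ⇒ x = 12/17.
Then y = 71/17 and the distance is √(400/17) ≈ 4.8507.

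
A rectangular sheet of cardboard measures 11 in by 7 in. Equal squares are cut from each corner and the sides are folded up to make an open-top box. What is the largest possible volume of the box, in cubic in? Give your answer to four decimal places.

48.2170

With cut size x, the volume is V(x) = x(11 − 2x)(7 − 2x) for 0 < x < 3.5.
V'(x) = 12x^2 − 72x + 77. Setting V'(x) = 0 gives x ≈ 1.3927 (the root in (0, 3.5)).
V''(x) = 24x − 72 is negative there, so this is the maximum; V ≈ 48.2170.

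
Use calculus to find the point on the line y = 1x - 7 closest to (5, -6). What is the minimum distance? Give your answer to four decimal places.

2.8284

Minimize D(x)^2 = (x - 5)^2 + (x - 1)^2.
d/dx[D^2] = 2(x - 5) + 2·1·(x - 1) = 0 ⇒ x = 3.
Then y = -4 and the distance is √(8) ≈ 2.8284.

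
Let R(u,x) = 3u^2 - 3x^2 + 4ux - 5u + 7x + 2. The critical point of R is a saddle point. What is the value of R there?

79/13

∂R/∂u = 6u + 4x - 5 = 0 and ∂R/∂x = 4u - 6x + 7 = 0, so (u, x) = (1/26, 31/26).
The Hessian has R_{uu} = 6, R_{xx} = -6, R_{ux} = 4, giving D = -52 < 0, so the point is a saddle point.
R(1/26, 31/26) = 79/13.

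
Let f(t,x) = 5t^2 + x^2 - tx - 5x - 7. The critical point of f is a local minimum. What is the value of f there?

∂f/∂t = 10t - x = 0 and ∂f/∂x = -t + 2x - 5 = 0, so (t, x) = (5/19, 50/19).
The Hessian has f_{tt} = 10, f_{xx} = 2, f_{tx} = -1, giving D = 19 > 0 with f_{tt} > 0, so the point is a local minimum.
f(5/19, 50/19) = -258/19.

-258/19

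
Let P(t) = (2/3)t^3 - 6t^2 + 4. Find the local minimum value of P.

-68

Critical points: P'(t) = 2t^2 - 12t vanishes at t = 0, 6.
Second-derivative test with P''(t) = 4t - 12: P''(0) = -12 < 0 ⇒ local maximum; P''(6) = 12 > 0 ⇒ local minimum.
Thus P has its local minimum at t = 6, with value -68.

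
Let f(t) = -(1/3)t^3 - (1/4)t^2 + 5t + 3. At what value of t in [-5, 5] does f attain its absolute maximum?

f'(t) = -t^2 - (1/2)t + 5, which vanishes at t = -5/2 and t = 2.
Compare values at every candidate in [-5, 5]: f(-5) = 161/12, f(-5/2) = -281/48, f(2) = 28/3, f(5) = -239/12.
The maximum over the interval is 161/12, attained at t = -5.

-5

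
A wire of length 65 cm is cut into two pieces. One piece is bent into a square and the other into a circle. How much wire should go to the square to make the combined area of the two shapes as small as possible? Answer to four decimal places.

Let x be the length used for the square. Square side x/4; circle radius (65−x)/(2π).
A(x) = (x/4)² + π·((65−x)/(2π))² = x²/16 + (65−x)²/(4π) for 0 ≤ x ≤ 65. A'(x) = x/8 − (65−x)/(2π) = 0 gives x = 4·65/(π+4) ≈ 36.4064.
A'' = 1/8 + 1/(2π) > 0, so this gives the minimum combined area; x ≈ 36.4064 cm to the square.

36.4064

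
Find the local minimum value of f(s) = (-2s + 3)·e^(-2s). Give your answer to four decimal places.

By the product rule, f'(s) = (4s - 8)·e^(-2s). Since e^(-2s) > 0, the only critical point is s = 2.
f''(2) has the same sign as 4 > 0, so this is a local minimum.
f(2) = (-1)·e^(-4) ≈ -0.0183.

-0.0183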